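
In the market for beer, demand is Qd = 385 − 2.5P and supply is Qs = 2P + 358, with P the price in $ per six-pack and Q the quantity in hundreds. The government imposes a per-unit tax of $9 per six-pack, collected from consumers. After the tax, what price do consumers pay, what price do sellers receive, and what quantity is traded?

Without the tax, 385 − 2.5P = 2P + 358 gives 4.5P = 27, so P* = $6 and Q* = 370.
With the tax collected from consumers, demand (in seller-price terms) shifts: Qd = 385 − 2.5(P + 9).
New equilibrium: consumers pay $10, sellers receive $1, Q = 360. (Wedge: Pb − Ps = 9.)

Consumers pay $10; sellers receive $1; quantity = 360.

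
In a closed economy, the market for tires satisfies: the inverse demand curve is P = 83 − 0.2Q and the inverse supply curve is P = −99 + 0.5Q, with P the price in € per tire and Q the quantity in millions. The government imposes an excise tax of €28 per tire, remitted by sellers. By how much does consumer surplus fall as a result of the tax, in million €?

Inverting to Q(P) form: Qd = 415 − 5P; Qs = 2P + 198.
Without the tax, 415 − 5P = 2P + 198 gives 7P = 217, so P* = €31 and Q* = 260.
With the tax collected from sellers, supply shifts: Qs = 2(P − 28) + 198.
Solving gives Q = 220 with buyers paying €39 and sellers receiving €11 (the €28 wedge).
ΔCS is the trapezoid between Q = 220 and Q = 260 of height €8: ½ · (260 + 220) · 8 = €1920.

Consumer surplus falls by €1920 million.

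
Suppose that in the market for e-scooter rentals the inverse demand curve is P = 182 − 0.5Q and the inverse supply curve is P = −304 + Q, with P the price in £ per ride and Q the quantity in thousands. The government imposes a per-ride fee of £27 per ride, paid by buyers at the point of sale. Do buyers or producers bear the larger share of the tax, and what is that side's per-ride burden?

Producers bear the larger share: £18 per ride.

Rewrite in direct form: Qd = 364 − 2P and Qs = P + 304.
Before the tax: set 364 − 2P = P + 304 → P* = £20, Q* = 324.
With the tax collected from buyers, demand (in seller-price terms) shifts: Qd = 364 − 2(P + 27).
Solving gives Q = 306 with buyers paying £29 and producers receiving £2 (the £27 wedge).
Per-ride burden: buyers £9, producers £18.
Producers take the larger share because supply is less price-elastic here (demand slope 2 vs supply slope 1).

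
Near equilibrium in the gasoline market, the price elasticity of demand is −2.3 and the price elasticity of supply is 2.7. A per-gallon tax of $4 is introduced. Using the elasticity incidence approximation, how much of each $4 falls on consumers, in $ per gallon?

Consumers bear ≈ $2.16 per gallon.

Incidence ratio: consumers' share ≈ εs / (εs + |εd|) = 2.7 / (2.7 + 2.3) = 0.54.
So consumers bear ≈ 0.54 × $4 = $2.16; suppliers bear $1.84.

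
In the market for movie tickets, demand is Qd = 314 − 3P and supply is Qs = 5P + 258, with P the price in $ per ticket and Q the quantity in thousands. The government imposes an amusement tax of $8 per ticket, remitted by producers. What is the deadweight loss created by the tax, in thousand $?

Without the tax, 314 − 3P = 5P + 258 gives 8P = 56, so P* = $7 and Q* = 293.
With the tax collected from producers, supply shifts: Qs = 5(P − 8) + 258.
New equilibrium: buyers pay $12, producers receive $4, Q = 278. (Wedge: Pb − Ps = 8.)
Quantity falls by |ΔQ| = |293 − 278| = 15.
DWL = ½ · t · |ΔQ| = ½ · 8 · 15 = $60.

Deadweight loss = $60 thousand.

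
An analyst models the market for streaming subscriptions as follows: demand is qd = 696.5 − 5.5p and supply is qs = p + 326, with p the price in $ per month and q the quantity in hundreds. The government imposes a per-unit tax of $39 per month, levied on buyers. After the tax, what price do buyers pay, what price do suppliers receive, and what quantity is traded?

Before the tax: set 696.5 − 5.5p = p + 326 → p* = $57, q* = 383.
With the tax collected from buyers, demand (in seller-price terms) shifts: qd = 696.5 − 5.5(p + 39).
Solving gives q = 350 with buyers paying $63 and suppliers receiving $24 (the $39 wedge).

Buyers pay $63; suppliers receive $24; quantity = 350.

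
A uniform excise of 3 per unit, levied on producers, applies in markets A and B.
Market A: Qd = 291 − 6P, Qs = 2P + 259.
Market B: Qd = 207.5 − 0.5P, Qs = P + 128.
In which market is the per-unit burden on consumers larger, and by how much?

Market B, by 1.25.

Market A: pre-tax P* = 4, Q* = 267; post-tax Q = 262.5; per-unit burden on consumers = 0.75.
Market B: pre-tax P* = 53, Q* = 181; post-tax Q = 180; per-unit burden on consumers = 2.
Difference: 0.75 vs 2 → market B is larger by 1.25.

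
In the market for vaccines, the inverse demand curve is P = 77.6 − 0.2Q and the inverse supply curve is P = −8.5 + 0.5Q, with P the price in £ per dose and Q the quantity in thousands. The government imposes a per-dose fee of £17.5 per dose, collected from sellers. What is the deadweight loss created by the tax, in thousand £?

Rewrite in direct form: Qd = 388 − 5P and Qs = 2P + 17.
Without the tax, 388 − 5P = 2P + 17 gives 7P = 371, so P* = £53 and Q* = 123.
With the tax collected from sellers, supply shifts: Qs = 2(P − 17.5) + 17.
New equilibrium: buyers pay £58, sellers receive £40.5, Q = 98. (Wedge: Pb − Ps = 17.5.)
Quantity falls by |ΔQ| = |123 − 98| = 25.
DWL = ½ · t · |ΔQ| = ½ · 17.5 · 25 = £218.75.

Deadweight loss = £218.75 thousand.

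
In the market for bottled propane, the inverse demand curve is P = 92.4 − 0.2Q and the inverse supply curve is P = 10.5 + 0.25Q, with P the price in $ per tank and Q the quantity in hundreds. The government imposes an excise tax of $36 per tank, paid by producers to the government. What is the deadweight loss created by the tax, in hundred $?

Deadweight loss = $1440 hundred.

Rewrite in direct form: Qd = 462 − 5P and Qs = 4P − 42.
Before the tax: set 462 − 5P = 4P − 42 → P* = $56, Q* = 182.
With the tax collected from producers, supply shifts: Qs = 4(P − 36) − 42.
New equilibrium: buyers pay $72, producers receive $36, Q = 102. (Wedge: Pb − Ps = 36.)
Quantity falls by |ΔQ| = |182 − 102| = 80.
DWL = ½ · t · |ΔQ| = ½ · 36 · 80 = $1440.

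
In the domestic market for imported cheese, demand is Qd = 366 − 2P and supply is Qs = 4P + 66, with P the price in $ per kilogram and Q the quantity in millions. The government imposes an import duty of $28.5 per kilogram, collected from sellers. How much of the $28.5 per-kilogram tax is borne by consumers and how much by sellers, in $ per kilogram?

Before the tax: set 366 − 2P = 4P + 66 → P* = $50, Q* = 266.
With the tax collected from sellers, supply shifts: Qs = 4(P − 28.5) + 66.
Solving gives Q = 228 with consumers paying $69 and sellers receiving $40.5 (the $28.5 wedge).
Burden on consumers: $19; on sellers: $9.5. (They sum to $28.5.)
The less price-elastic side of the market bears the larger share of a per-unit tax.

Consumers bear $19 per kilogram; sellers bear $9.5 per kilogram.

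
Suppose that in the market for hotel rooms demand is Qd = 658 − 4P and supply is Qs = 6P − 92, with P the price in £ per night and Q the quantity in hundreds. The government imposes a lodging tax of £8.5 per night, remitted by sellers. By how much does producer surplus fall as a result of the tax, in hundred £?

Producer surplus falls by £1182.52 hundred.

Without the tax, 658 − 4P = 6P − 92 gives 10P = 750, so P* = £75 and Q* = 358.
With the tax collected from sellers, supply shifts: Qs = 6(P − 8.5) − 92.
New equilibrium: consumers pay £80.1, sellers receive £71.6, Q = 337.6. (Wedge: Pb − Ps = 8.5.)
ΔPS is the trapezoid between Q = 337.6 and Q = 358 of height £3.4: ½ · (358 + 337.6) · 3.4 = £1182.52.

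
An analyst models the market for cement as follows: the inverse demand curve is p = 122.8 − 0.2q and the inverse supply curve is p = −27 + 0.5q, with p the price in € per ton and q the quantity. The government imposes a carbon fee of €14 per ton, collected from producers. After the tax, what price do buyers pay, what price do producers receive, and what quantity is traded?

Buyers pay €84; producers receive €70; quantity = 194.

Rewrite in direct form: qd = 614 − 5p and qs = 2p + 54.
Without the tax, 614 − 5p = 2p + 54 gives 7p = 560, so p* = €80 and q* = 214.
With the tax collected from producers, supply shifts: qs = 2(p − 14) + 54.
New equilibrium: buyers pay €84, producers receive €70, q = 194. (Wedge: pb − ps = 14.)
The less price-elastic side of the market bears the larger share of a per-unit tax.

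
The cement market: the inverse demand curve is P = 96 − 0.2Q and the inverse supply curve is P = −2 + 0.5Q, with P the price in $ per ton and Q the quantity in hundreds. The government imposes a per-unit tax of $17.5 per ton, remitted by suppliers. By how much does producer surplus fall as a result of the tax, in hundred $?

Rewrite in direct form: Qd = 480 − 5P and Qs = 2P + 4.
Before the tax: set 480 − 5P = 2P + 4 → P* = $68, Q* = 140.
With the tax collected from suppliers, supply shifts: Qs = 2(P − 17.5) + 4.
New equilibrium: consumers pay $73, suppliers receive $55.5, Q = 115. (Wedge: Pb − Ps = 17.5.)
ΔPS is the trapezoid between Q = 115 and Q = 140 of height $12.5: ½ · (140 + 115) · 12.5 = $1593.75.

Producer surplus falls by $1593.75 hundred.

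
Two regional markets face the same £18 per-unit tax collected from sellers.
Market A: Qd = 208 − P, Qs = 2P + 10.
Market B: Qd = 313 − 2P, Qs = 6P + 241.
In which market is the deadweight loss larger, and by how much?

Market A: pre-tax P* = £66, Q* = 142; post-tax Q = 130; deadweight loss = £108.
Market B: pre-tax P* = £9, Q* = 295; post-tax Q = 268; deadweight loss = £243.
Difference: £108 vs £243 → market B is larger by £135.

Market B, by £135.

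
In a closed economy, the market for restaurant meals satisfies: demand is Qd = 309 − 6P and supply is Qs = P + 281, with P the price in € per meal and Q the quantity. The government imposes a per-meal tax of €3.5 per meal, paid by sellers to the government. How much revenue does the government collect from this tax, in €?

Before the tax: set 309 − 6P = P + 281 → P* = €4, Q* = 285.
With the tax collected from sellers, supply shifts: Qs = (P − 3.5) + 281.
New equilibrium: buyers pay €4.5, sellers receive €1, Q = 282. (Wedge: Pb − Ps = 3.5.)
Revenue = t · Q = 3.5 · 282 = €987.

Tax revenue = €987.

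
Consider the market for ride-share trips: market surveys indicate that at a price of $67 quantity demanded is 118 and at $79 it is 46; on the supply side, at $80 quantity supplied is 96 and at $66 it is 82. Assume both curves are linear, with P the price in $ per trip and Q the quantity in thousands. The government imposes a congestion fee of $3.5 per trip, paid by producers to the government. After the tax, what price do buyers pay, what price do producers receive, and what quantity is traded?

Buyers pay $72.5; producers receive $69; quantity = 85.

Demand slope: (46 − 118)/(79 − 67) = -6, so Qd = 520 − 6P.
Supply slope: (82 − 96)/(66 − 80) = 1, so Qs = P + 16.
Without the tax, 520 − 6P = P + 16 gives 7P = 504, so P* = $72 and Q* = 88.
With the tax collected from producers, supply shifts: Qs = (P − 3.5) + 16.
Solving gives Q = 85 with buyers paying $72.5 and producers receiving $69 (the $3.5 wedge).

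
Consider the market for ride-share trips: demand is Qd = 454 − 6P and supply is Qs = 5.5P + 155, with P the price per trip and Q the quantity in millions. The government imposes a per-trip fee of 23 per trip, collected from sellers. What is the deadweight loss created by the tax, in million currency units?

Deadweight loss = 759 million.

Before the tax: set 454 − 6P = 5.5P + 155 → P* = 26, Q* = 298.
With the tax collected from sellers, supply shifts: Qs = 5.5(P − 23) + 155.
Solving gives Q = 232 with consumers paying 37 and sellers receiving 14 (the 23 wedge).
Quantity falls by |ΔQ| = |298 − 232| = 66.
DWL = ½ · t · |ΔQ| = ½ · 23 · 66 = 759.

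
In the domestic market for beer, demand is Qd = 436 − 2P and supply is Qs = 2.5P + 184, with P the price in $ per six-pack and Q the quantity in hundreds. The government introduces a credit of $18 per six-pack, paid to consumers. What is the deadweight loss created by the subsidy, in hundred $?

Without the subsidy, 436 − 2P = 2.5P + 184 gives 4.5P = 252, so P* = $56 and Q* = 324.
With a per-unit subsidy paid to consumers, each effectively pays P − 18, so demand becomes Qd = 436 − 2(P − 18).
New equilibrium: consumers pay $46, suppliers receive $64, Q = 344. (Wedge: Pb − Ps = −18.)
Quantity rises by |ΔQ| = |324 − 344| = 20.
DWL = ½ · t · |ΔQ| = ½ · 18 · 20 = $180.

Deadweight loss = $180 hundred.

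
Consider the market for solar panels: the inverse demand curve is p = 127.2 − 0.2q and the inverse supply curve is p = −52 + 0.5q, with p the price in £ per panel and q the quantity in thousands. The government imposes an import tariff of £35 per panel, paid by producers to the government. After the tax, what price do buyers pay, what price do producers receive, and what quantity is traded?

Rewrite in direct form: qd = 636 − 5p and qs = 2p + 104.
Before the tax: set 636 − 5p = 2p + 104 → p* = £76, q* = 256.
With the tax collected from producers, supply shifts: qs = 2(p − 35) + 104.
Solving gives q = 206 with buyers paying £86 and producers receiving £51 (the £35 wedge).

Buyers pay £86; producers receive £51; quantity = 206.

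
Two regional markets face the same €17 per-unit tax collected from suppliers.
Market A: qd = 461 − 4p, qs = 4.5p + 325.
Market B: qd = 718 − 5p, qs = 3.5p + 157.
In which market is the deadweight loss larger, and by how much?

Market A, by €8.5.

Market A: pre-tax p* = €16, q* = 397; post-tax q = 361; deadweight loss = €306.
Market B: pre-tax p* = €66, q* = 388; post-tax q = 353; deadweight loss = €297.5.
Difference: €306 vs €297.5 → market A is larger by €8.5.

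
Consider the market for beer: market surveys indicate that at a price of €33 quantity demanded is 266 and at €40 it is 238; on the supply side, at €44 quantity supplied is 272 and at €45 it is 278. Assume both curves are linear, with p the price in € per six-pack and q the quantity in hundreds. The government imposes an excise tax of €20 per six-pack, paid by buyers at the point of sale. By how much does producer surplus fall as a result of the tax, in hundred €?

Producer surplus falls by €1744 hundred.

Demand slope: (238 − 266)/(40 − 33) = -4, so qd = 398 − 4p.
Supply slope: (278 − 272)/(45 − 44) = 6, so qs = 6p + 8.
Without the tax, 398 − 4p = 6p + 8 gives 10p = 390, so p* = €39 and q* = 242.
With the tax collected from buyers, demand (in seller-price terms) shifts: qd = 398 − 4(p + 20).
New equilibrium: buyers pay €51, producers receive €31, q = 194. (Wedge: pb − ps = 20.)
ΔPS is the trapezoid between Q = 194 and Q = 242 of height €8: ½ · (242 + 194) · 8 = €1744.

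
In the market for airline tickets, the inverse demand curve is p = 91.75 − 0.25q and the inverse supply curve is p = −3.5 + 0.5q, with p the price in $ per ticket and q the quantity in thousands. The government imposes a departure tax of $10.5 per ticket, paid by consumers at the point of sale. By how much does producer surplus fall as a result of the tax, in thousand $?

Producer surplus falls by $840 thousand.

Inverting to q(p) form: qd = 367 − 4p; qs = 2p + 7.
Without the tax, 367 − 4p = 2p + 7 gives 6p = 360, so p* = $60 and q* = 127.
With the tax collected from consumers, demand (in seller-price terms) shifts: qd = 367 − 4(p + 10.5).
Solving gives q = 113 with consumers paying $63.5 and producers receiving $53 (the $10.5 wedge).
ΔPS is the trapezoid between Q = 113 and Q = 127 of height $7: ½ · (127 + 113) · 7 = $840.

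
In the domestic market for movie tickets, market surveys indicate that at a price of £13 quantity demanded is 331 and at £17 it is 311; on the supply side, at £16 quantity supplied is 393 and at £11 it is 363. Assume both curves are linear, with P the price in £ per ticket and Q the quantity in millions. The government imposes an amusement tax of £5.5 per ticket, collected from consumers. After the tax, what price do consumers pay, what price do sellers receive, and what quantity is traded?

Demand slope: (311 − 331)/(17 − 13) = -5, so Qd = 396 − 5P.
Supply slope: (363 − 393)/(11 − 16) = 6, so Qs = 6P + 297.
Without the tax, 396 − 5P = 6P + 297 gives 11P = 99, so P* = £9 and Q* = 351.
With the tax collected from consumers, demand (in seller-price terms) shifts: Qd = 396 − 5(P + 5.5).
New equilibrium: consumers pay £12, sellers receive £6.5, Q = 336. (Wedge: Pb − Ps = 5.5.)
The less price-elastic side of the market bears the larger share of a per-unit tax.

Consumers pay £12; sellers receive £6.5; quantity = 336.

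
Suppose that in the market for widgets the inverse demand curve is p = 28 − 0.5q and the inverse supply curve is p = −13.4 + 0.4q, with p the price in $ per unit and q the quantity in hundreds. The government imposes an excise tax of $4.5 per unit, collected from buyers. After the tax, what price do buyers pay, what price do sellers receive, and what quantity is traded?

Buyers pay $7.5; sellers receive $3; quantity = 41.

Inverting to q(p) form: qd = 56 − 2p; qs = 2.5p + 33.5.
Before the tax: set 56 − 2p = 2.5p + 33.5 → p* = $5, q* = 46.
With the tax collected from buyers, demand (in seller-price terms) shifts: qd = 56 − 2(p + 4.5).
Solving gives q = 41 with buyers paying $7.5 and sellers receiving $3 (the $4.5 wedge).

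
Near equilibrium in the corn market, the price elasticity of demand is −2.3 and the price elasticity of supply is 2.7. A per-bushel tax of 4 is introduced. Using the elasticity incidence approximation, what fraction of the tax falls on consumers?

Consumers' share ≈ 0.54.

Incidence ratio: consumers' share ≈ εs / (εs + |εd|) = 2.7 / (2.7 + 2.3) = 0.54.
Supply is the more elastic side, so consumers bear the larger share.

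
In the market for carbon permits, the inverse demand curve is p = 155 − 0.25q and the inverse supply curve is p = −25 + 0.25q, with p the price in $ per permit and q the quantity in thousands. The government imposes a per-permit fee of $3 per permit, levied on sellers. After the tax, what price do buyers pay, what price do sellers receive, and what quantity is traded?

Rewrite in direct form: qd = 620 − 4p and qs = 4p + 100.
Before the tax: set 620 − 4p = 4p + 100 → p* = $65, q* = 360.
With the tax collected from sellers, supply shifts: qs = 4(p − 3) + 100.
Solving gives q = 354 with buyers paying $66.5 and sellers receiving $63.5 (the $3 wedge).
The less price-elastic side of the market bears the larger share of a per-unit tax.

Buyers pay $66.5; sellers receive $63.5; quantity = 354.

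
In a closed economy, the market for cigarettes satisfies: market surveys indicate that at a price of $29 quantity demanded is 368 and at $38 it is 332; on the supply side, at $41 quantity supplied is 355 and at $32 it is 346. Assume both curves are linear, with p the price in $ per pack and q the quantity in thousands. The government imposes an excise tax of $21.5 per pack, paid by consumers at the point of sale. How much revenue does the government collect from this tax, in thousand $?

Tax revenue = $7112.2 thousand.

Demand slope: (332 − 368)/(38 − 29) = -4, so qd = 484 − 4p.
Supply slope: (346 − 355)/(32 − 41) = 1, so qs = p + 314.
Without the tax, 484 − 4p = p + 314 gives 5p = 170, so p* = $34 and q* = 348.
With the tax collected from consumers, demand (in seller-price terms) shifts: qd = 484 − 4(p + 21.5).
New equilibrium: consumers pay $38.3, producers receive $16.8, q = 330.8. (Wedge: pb − ps = 21.5.)
Revenue = t · Q = 21.5 · 330.8 = $7112.2.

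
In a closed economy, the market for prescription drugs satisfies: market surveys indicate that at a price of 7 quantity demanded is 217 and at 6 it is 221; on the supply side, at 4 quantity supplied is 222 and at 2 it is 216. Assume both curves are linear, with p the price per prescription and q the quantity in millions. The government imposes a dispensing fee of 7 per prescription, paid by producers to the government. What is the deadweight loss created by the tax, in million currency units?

Demand slope: (221 − 217)/(6 − 7) = -4, so qd = 245 − 4p.
Supply slope: (216 − 222)/(2 − 4) = 3, so qs = 3p + 210.
Without the tax, 245 − 4p = 3p + 210 gives 7p = 35, so p* = 5 and q* = 225.
With the tax collected from producers, supply shifts: qs = 3(p − 7) + 210.
Solving gives q = 213 with consumers paying 8 and producers receiving 1 (the 7 wedge).
Quantity falls by |ΔQ| = |225 − 213| = 12.
DWL = ½ · t · |ΔQ| = ½ · 7 · 12 = 42.

Deadweight loss = 42 million.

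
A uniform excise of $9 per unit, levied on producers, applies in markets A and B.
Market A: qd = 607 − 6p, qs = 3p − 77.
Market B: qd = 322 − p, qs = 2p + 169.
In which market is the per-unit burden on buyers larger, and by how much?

Market A: pre-tax p* = $76, q* = 151; post-tax q = 133; per-unit burden on buyers = $3.
Market B: pre-tax p* = $51, q* = 271; post-tax q = 265; per-unit burden on buyers = $6.
Difference: $3 vs $6 → market B is larger by $3.

Market B, by $3.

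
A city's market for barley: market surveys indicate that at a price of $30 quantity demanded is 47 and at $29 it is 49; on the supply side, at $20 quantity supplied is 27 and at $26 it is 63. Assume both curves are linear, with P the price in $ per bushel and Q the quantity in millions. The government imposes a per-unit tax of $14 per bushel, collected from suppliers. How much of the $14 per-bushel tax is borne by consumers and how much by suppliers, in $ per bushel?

Consumers bear $10.5 per bushel; suppliers bear $3.5 per bushel.

Demand slope: (49 − 47)/(29 − 30) = -2, so Qd = 107 − 2P.
Supply slope: (63 − 27)/(26 − 20) = 6, so Qs = 6P − 93.
Before the tax: set 107 − 2P = 6P − 93 → P* = $25, Q* = 57.
With the tax collected from suppliers, supply shifts: Qs = 6(P − 14) − 93.
Solving gives Q = 36 with consumers paying $35.5 and suppliers receiving $21.5 (the $14 wedge).
Burden on consumers: $10.5; on suppliers: $3.5. (They sum to $14.)
The less price-elastic side of the market bears the larger share of a per-unit tax.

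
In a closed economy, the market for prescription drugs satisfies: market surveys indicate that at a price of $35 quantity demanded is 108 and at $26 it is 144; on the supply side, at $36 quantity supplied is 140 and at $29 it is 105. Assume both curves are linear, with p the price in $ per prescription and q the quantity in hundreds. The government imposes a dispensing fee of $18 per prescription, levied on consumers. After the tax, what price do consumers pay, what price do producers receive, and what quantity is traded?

Consumers pay $42; producers receive $24; quantity = 80.

Demand slope: (144 − 108)/(26 − 35) = -4, so qd = 248 − 4p.
Supply slope: (105 − 140)/(29 − 36) = 5, so qs = 5p − 40.
Before the tax: set 248 − 4p = 5p − 40 → p* = $32, q* = 120.
With the tax collected from consumers, demand (in seller-price terms) shifts: qd = 248 − 4(p + 18).
New equilibrium: consumers pay $42, producers receive $24, q = 80. (Wedge: pb − ps = 18.)
The less price-elastic side of the market bears the larger share of a per-unit tax.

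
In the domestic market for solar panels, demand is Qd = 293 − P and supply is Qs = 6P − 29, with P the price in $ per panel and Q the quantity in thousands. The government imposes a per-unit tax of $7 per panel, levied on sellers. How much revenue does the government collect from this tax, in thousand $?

Without the tax, 293 − P = 6P − 29 gives 7P = 322, so P* = $46 and Q* = 247.
With the tax collected from sellers, supply shifts: Qs = 6(P − 7) − 29.
Solving gives Q = 241 with buyers paying $52 and sellers receiving $45 (the $7 wedge).
Revenue = t · Q = 7 · 241 = $1687.

Tax revenue = $1687 thousand.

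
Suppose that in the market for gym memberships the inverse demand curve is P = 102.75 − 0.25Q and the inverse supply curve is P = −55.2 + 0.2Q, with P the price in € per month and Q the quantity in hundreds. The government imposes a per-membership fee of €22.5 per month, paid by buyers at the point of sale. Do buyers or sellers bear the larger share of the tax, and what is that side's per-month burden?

Rewrite in direct form: Qd = 411 − 4P and Qs = 5P + 276.
Before the tax: set 411 − 4P = 5P + 276 → P* = €15, Q* = 351.
With the tax collected from buyers, demand (in seller-price terms) shifts: Qd = 411 − 4(P + 22.5).
New equilibrium: buyers pay €27.5, sellers receive €5, Q = 301. (Wedge: Pb − Ps = 22.5.)
Per-month burden: buyers €12.5, sellers €10.
Buyers take the larger share because demand is less price-elastic here (demand slope 4 vs supply slope 5).
The less price-elastic side of the market bears the larger share of a per-unit tax.

Buyers bear the larger share: €12.5 per month.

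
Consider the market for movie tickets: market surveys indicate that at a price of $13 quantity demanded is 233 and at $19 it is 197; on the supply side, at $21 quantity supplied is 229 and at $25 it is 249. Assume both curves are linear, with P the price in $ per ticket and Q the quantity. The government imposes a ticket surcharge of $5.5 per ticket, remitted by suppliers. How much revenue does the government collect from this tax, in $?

Tax revenue = $1067.

Demand slope: (197 − 233)/(19 − 13) = -6, so Qd = 311 − 6P.
Supply slope: (249 − 229)/(25 − 21) = 5, so Qs = 5P + 124.
Before the tax: set 311 − 6P = 5P + 124 → P* = $17, Q* = 209.
With the tax collected from suppliers, supply shifts: Qs = 5(P − 5.5) + 124.
Solving gives Q = 194 with consumers paying $19.5 and suppliers receiving $14 (the $5.5 wedge).
Revenue = t · Q = 5.5 · 194 = $1067.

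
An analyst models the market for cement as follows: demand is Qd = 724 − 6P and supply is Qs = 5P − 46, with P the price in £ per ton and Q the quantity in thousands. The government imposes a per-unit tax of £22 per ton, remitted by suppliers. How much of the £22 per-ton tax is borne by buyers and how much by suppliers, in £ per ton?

Buyers bear £10 per ton; suppliers bear £12 per ton.

Before the tax: set 724 − 6P = 5P − 46 → P* = £70, Q* = 304.
With the tax collected from suppliers, supply shifts: Qs = 5(P − 22) − 46.
Solving gives Q = 244 with buyers paying £80 and suppliers receiving £58 (the £22 wedge).
Burden on buyers: £10; on suppliers: £12. (They sum to £22.)
The less price-elastic side of the market bears the larger share of a per-unit tax.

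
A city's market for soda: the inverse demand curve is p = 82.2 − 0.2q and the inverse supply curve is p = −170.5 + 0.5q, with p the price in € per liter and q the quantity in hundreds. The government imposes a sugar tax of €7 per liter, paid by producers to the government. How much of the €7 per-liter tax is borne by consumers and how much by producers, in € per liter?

Consumers bear €2 per liter; producers bear €5 per liter.

Inverting to q(p) form: qd = 411 − 5p; qs = 2p + 341.
Before the tax: set 411 − 5p = 2p + 341 → p* = €10, q* = 361.
With the tax collected from producers, supply shifts: qs = 2(p − 7) + 341.
Solving gives q = 351 with consumers paying €12 and producers receiving €5 (the €7 wedge).
Burden on consumers: €2; on producers: €5. (They sum to €7.)
The less price-elastic side of the market bears the larger share of a per-unit tax.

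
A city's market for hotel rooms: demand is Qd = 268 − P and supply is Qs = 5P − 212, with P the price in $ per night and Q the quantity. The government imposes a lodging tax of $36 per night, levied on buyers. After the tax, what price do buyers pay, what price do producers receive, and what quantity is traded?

Buyers pay $110; producers receive $74; quantity = 158.

Before the tax: set 268 − P = 5P − 212 → P* = $80, Q* = 188.
With the tax collected from buyers, demand (in seller-price terms) shifts: Qd = 268 − (P + 36).
New equilibrium: buyers pay $110, producers receive $74, Q = 158. (Wedge: Pb − Ps = 36.)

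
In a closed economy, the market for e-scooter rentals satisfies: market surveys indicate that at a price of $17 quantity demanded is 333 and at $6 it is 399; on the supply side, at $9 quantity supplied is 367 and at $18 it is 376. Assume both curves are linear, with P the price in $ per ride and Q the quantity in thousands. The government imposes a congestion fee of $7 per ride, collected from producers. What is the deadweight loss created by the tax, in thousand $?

Deadweight loss = $21 thousand.

Demand slope: (399 − 333)/(6 − 17) = -6, so Qd = 435 − 6P.
Supply slope: (376 − 367)/(18 − 9) = 1, so Qs = P + 358.
Without the tax, 435 − 6P = P + 358 gives 7P = 77, so P* = $11 and Q* = 369.
With the tax collected from producers, supply shifts: Qs = (P − 7) + 358.
Solving gives Q = 363 with buyers paying $12 and producers receiving $5 (the $7 wedge).
Quantity falls by |ΔQ| = |369 − 363| = 6.
DWL = ½ · t · |ΔQ| = ½ · 7 · 6 = $21.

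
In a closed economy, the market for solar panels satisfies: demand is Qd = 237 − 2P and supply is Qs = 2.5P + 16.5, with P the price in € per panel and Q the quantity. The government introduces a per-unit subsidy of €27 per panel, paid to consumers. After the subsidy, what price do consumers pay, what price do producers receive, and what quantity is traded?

Consumers pay €34; producers receive €61; quantity = 169.

Without the subsidy, 237 − 2P = 2.5P + 16.5 gives 4.5P = 220.5, so P* = €49 and Q* = 139.
With a per-unit subsidy paid to consumers, each effectively pays P − 27, so demand becomes Qd = 237 − 2(P − 27).
Solving gives Q = 169 with consumers paying €34 and producers receiving €61 (the €27 wedge).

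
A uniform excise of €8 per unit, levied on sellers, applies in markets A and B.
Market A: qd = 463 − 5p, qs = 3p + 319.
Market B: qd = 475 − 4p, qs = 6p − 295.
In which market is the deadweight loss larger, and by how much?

Market B, by €16.8.

Market A: pre-tax p* = €18, q* = 373; post-tax q = 358; deadweight loss = €60.
Market B: pre-tax p* = €77, q* = 167; post-tax q = 147.8; deadweight loss = €76.8.
Difference: €60 vs €76.8 → market B is larger by €16.8.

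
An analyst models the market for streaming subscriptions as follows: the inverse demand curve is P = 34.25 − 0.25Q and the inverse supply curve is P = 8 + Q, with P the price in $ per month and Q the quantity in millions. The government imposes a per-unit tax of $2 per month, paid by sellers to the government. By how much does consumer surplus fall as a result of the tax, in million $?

Rewrite in direct form: Qd = 137 − 4P and Qs = P − 8.
Without the tax, 137 − 4P = P − 8 gives 5P = 145, so P* = $29 and Q* = 21.
With the tax collected from sellers, supply shifts: Qs = (P − 2) − 8.
Solving gives Q = 19.4 with consumers paying $29.4 and sellers receiving $27.4 (the $2 wedge).
ΔCS is the trapezoid between Q = 19.4 and Q = 21 of height $0.4: ½ · (21 + 19.4) · 0.4 = $8.08.

Consumer surplus falls by $8.08 million.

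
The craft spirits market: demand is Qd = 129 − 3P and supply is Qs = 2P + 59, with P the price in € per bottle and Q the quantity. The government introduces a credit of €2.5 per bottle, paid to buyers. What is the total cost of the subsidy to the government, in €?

Before the subsidy: set 129 − 3P = 2P + 59 → P* = €14, Q* = 87.
With a per-unit subsidy paid to buyers, each effectively pays P − 2.5, so demand becomes Qd = 129 − 3(P − 2.5).
New equilibrium: buyers pay €13, sellers receive €15.5, Q = 90. (Wedge: Pb − Ps = −2.5.)
Outlay = t · Q = 2.5 · 90 = €225.

Government outlay = €225.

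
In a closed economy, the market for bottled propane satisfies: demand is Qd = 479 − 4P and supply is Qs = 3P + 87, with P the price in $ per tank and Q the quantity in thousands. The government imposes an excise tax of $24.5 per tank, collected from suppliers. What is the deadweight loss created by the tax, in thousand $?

Before the tax: set 479 − 4P = 3P + 87 → P* = $56, Q* = 255.
With the tax collected from suppliers, supply shifts: Qs = 3(P − 24.5) + 87.
Solving gives Q = 213 with buyers paying $66.5 and suppliers receiving $42 (the $24.5 wedge).
Quantity falls by |ΔQ| = |255 − 213| = 42.
DWL = ½ · t · |ΔQ| = ½ · 24.5 · 42 = $514.5.

Deadweight loss = $514.5 thousand.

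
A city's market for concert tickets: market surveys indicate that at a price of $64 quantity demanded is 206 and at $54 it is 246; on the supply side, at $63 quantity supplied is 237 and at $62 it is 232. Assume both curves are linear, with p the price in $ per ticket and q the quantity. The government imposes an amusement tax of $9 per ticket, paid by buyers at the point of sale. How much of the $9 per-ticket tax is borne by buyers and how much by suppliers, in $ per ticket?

Buyers bear $5 per ticket; suppliers bear $4 per ticket.

Demand slope: (246 − 206)/(54 − 64) = -4, so qd = 462 − 4p.
Supply slope: (232 − 237)/(62 − 63) = 5, so qs = 5p − 78.
Without the tax, 462 − 4p = 5p − 78 gives 9p = 540, so p* = $60 and q* = 222.
With the tax collected from buyers, demand (in seller-price terms) shifts: qd = 462 − 4(p + 9).
Solving gives q = 202 with buyers paying $65 and suppliers receiving $56 (the $9 wedge).
Burden on buyers: $5; on suppliers: $4. (They sum to $9.)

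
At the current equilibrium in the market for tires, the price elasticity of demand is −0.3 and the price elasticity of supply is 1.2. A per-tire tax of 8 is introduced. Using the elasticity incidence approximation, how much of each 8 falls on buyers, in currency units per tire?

Incidence ratio: buyers' share ≈ εs / (εs + |εd|) = 1.2 / (1.2 + 0.3) = 0.8.
So buyers bear ≈ 0.8 × 8 = 6.4; sellers bear 1.6.

Buyers bear ≈ 6.4 per tire.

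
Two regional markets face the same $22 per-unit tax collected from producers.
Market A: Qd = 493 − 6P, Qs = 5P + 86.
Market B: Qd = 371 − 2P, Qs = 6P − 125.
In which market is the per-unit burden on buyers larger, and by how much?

Market A: pre-tax P* = $37, Q* = 271; post-tax Q = 211; per-unit burden on buyers = $10.
Market B: pre-tax P* = $62, Q* = 247; post-tax Q = 214; per-unit burden on buyers = $16.5.
Difference: $10 vs $16.5 → market B is larger by $6.5.

Market B, by $6.5.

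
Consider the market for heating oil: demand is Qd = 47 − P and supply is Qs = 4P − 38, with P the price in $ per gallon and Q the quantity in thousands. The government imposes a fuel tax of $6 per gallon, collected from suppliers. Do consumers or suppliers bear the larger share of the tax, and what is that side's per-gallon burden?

Consumers bear the larger share: $4.8 per gallon.

Without the tax, 47 − P = 4P − 38 gives 5P = 85, so P* = $17 and Q* = 30.
With the tax collected from suppliers, supply shifts: Qs = 4(P − 6) − 38.
Solving gives Q = 25.2 with consumers paying $21.8 and suppliers receiving $15.8 (the $6 wedge).
Per-gallon burden: consumers $4.8, suppliers $1.2.
Consumers take the larger share because demand is less price-elastic here (demand slope 1 vs supply slope 4).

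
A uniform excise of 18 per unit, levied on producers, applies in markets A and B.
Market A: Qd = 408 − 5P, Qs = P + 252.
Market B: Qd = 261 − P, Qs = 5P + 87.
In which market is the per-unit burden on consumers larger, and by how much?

Market B, by 12.

Market A: pre-tax P* = 26, Q* = 278; post-tax Q = 263; per-unit burden on consumers = 3.
Market B: pre-tax P* = 29, Q* = 232; post-tax Q = 217; per-unit burden on consumers = 15.
Difference: 3 vs 15 → market B is larger by 12.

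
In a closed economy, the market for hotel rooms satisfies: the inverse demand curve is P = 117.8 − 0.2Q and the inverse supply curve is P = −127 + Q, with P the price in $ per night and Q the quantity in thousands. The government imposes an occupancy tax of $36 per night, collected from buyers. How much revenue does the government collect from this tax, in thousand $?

Tax revenue = $6264 thousand.

Inverting to Q(P) form: Qd = 589 − 5P; Qs = P + 127.
Before the tax: set 589 − 5P = P + 127 → P* = $77, Q* = 204.
With the tax collected from buyers, demand (in seller-price terms) shifts: Qd = 589 − 5(P + 36).
New equilibrium: buyers pay $83, suppliers receive $47, Q = 174. (Wedge: Pb − Ps = 36.)
Revenue = t · Q = 36 · 174 = $6264.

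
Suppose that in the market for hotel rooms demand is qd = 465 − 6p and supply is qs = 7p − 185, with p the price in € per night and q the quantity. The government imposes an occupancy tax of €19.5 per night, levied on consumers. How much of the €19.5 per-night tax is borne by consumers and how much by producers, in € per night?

Consumers bear €10.5 per night; producers bear €9 per night.

Before the tax: set 465 − 6p = 7p − 185 → p* = €50, q* = 165.
With the tax collected from consumers, demand (in seller-price terms) shifts: qd = 465 − 6(p + 19.5).
New equilibrium: consumers pay €60.5, producers receive €41, q = 102. (Wedge: pb − ps = 19.5.)
Burden on consumers: €10.5; on producers: €9. (They sum to €19.5.)
The less price-elastic side of the market bears the larger share of a per-unit tax.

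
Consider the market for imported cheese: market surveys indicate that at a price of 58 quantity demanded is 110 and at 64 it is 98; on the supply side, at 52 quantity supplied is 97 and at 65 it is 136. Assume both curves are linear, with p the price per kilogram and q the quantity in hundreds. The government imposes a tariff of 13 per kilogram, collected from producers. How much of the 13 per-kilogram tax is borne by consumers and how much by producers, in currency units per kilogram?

Consumers bear 7.8 per kilogram; producers bear 5.2 per kilogram.

Demand slope: (98 − 110)/(64 − 58) = -2, so qd = 226 − 2p.
Supply slope: (136 − 97)/(65 − 52) = 3, so qs = 3p − 59.
Before the tax: set 226 − 2p = 3p − 59 → p* = 57, q* = 112.
With the tax collected from producers, supply shifts: qs = 3(p − 13) − 59.
Solving gives q = 96.4 with consumers paying 64.8 and producers receiving 51.8 (the 13 wedge).
Burden on consumers: 7.8; on producers: 5.2. (They sum to 13.)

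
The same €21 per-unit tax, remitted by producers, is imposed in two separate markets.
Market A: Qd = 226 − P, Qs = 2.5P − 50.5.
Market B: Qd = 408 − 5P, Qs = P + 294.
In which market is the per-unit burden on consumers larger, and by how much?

Market A: pre-tax P* = €79, Q* = 147; post-tax Q = 132; per-unit burden on consumers = €15.
Market B: pre-tax P* = €19, Q* = 313; post-tax Q = 295.5; per-unit burden on consumers = €3.5.
Difference: €15 vs €3.5 → market A is larger by €11.5.

Market A, by €11.5.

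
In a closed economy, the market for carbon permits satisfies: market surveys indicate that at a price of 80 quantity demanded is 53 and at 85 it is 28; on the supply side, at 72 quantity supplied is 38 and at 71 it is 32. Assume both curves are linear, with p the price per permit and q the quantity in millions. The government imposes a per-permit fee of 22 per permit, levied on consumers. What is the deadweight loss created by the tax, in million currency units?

Deadweight loss = 660 million.

Demand slope: (28 − 53)/(85 − 80) = -5, so qd = 453 − 5p.
Supply slope: (32 − 38)/(71 − 72) = 6, so qs = 6p − 394.
Before the tax: set 453 − 5p = 6p − 394 → p* = 77, q* = 68.
With the tax collected from consumers, demand (in seller-price terms) shifts: qd = 453 − 5(p + 22).
Solving gives q = 8 with consumers paying 89 and sellers receiving 67 (the 22 wedge).
Quantity falls by |ΔQ| = |68 − 8| = 60.
DWL = ½ · t · |ΔQ| = ½ · 22 · 60 = 660.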